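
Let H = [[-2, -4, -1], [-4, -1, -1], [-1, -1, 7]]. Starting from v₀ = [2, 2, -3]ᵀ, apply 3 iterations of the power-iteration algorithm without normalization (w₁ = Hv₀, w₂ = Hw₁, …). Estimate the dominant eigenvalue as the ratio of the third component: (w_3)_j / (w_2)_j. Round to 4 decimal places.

w1 = Hv₀ = (-9, -7, -25)
w2 = Hw1 = (71, 68, -159)
w3 = Hw2 = (-255, -193, -1252)
Ratio at component: -1252 / -159 = 7.8742

λ ≈ 7.8742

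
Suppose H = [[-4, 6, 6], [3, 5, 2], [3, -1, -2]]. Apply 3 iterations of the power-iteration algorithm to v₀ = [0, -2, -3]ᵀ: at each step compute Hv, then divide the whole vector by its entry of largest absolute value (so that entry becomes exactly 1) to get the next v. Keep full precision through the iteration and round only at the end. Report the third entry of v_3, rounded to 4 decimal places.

-0.3139

Hv0 = (-30.00000, -16.00000, 8.00000); divide by -30.00000 → v1 = (1.00000, 0.53333, -0.26667)
Hv1 = (-2.40000, 5.13333, 3.00000); divide by 5.13333 → v2 = (-0.46753, 1.00000, 0.58442)
Hv2 = (11.37662, 4.76623, -3.57143); divide by 11.37662 → v3 = (1.00000, 0.41895, -0.31393)
Requested entry of v3: 550/-1752 = -0.3139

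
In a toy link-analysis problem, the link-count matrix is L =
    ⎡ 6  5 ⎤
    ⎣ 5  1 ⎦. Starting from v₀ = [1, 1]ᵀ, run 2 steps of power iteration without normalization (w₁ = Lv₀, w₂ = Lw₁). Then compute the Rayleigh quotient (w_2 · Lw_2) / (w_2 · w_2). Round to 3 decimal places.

9.088

w1 = Lv₀ = (6·1 + 5·1; 5·1 + 1·1) = (11, 6)
w2 = Lw1 = (6·11 + 5·6; 5·11 + 1·6) = (96, 61)
Lw2 = (881, 541)
w2·Lw2 = 96·881 + 61·541 = 117577; w2·w2 = 96·96 + 61·61 = 12937
λ ≈ 117577/12937 = 9.088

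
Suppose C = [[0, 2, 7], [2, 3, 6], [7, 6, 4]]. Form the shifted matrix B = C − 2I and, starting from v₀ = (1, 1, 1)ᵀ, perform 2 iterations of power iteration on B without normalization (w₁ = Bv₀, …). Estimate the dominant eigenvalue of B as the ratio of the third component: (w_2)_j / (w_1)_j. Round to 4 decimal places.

B = C − 2I has rows (-2, 2, 7); (2, 1, 6); (7, 6, 2)
w1 = Bv₀ = ((-2)·1 + 2·1 + 7·1; 2·1 + 1·1 + 6·1; 7·1 + 6·1 + 2·1) = (7, 9, 15)
w2 = Bw1 = ((-2)·7 + 2·9 + 7·15; 2·7 + 1·9 + 6·15; 7·7 + 6·9 + 2·15) = (109, 113, 133)
Ratio: 133/15 = 8.8667

8.8667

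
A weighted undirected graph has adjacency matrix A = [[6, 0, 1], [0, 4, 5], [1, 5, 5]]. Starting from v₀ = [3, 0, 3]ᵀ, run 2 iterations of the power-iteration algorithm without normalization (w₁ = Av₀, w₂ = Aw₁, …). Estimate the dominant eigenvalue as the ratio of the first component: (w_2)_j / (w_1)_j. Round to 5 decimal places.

6.85714

w1 = Av₀ = (21, 15, 18)
w2 = Aw1 = (144, 150, 186)
Ratio at component: 144 / 21 = 6.85714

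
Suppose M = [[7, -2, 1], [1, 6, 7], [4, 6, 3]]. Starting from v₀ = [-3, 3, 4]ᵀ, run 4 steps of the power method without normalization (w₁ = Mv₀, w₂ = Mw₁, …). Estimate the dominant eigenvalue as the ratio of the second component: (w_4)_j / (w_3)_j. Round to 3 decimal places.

w1 = Mv₀ = (-23, 43, 18)
w2 = Mw1 = (-229, 361, 220)
w3 = Mw2 = (-2105, 3477, 1910)
w4 = Mw3 = (-19779, 32127, 18172)
Ratio at component: 32127 / 3477 = 9.240

λ ≈ 9.240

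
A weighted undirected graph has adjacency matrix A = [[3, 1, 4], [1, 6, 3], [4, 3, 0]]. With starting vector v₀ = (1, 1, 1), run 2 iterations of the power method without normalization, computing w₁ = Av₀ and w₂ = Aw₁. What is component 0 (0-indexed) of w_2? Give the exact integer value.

62

w1 = Av₀ = (3·1 + 1·1 + 4·1; 1·1 + 6·1 + 3·1; 4·1 + 3·1 + 0·1) = (8, 10, 7)
w2 = Aw1 = (3·8 + 1·10 + 4·7; 1·8 + 6·10 + 3·7; 4·8 + 3·10 + 0·7) = (62, 89, 62)
The requested component of w2 is 62.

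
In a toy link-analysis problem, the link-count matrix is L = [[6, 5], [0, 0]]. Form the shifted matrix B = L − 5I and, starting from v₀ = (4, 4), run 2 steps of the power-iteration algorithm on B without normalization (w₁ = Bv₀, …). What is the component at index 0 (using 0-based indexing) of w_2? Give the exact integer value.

-76

B = L − 5I has rows (1, 5); (0, -5)
w1 = Bv₀ = (1·4 + 5·4; 0·4 + (-5)·4) = (24, -20)
w2 = Bw1 = (1·24 + 5·(-20); 0·24 + (-5)·(-20)) = (-76, 100)
Requested component of w2: -76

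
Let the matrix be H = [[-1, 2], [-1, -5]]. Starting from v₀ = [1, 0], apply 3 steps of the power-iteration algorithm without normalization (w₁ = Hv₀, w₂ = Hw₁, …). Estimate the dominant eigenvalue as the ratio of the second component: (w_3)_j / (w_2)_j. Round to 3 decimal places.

-4.833

w1 = Hv₀ = ((-1)·1 + 2·0; (-1)·1 + (-5)·0) = (-1, -1)
w2 = Hw1 = ((-1)·(-1) + 2·(-1); (-1)·(-1) + (-5)·(-1)) = (-1, 6)
w3 = Hw2 = (13, -29)
Ratio at component: -29 / 6 = -4.833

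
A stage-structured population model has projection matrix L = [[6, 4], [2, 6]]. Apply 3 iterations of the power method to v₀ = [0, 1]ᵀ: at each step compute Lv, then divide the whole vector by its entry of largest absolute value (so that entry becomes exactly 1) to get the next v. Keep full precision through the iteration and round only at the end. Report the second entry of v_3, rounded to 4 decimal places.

0.7759

Lv0 = (4.00000, 6.00000); divide by 6.00000 → v1 = (0.66667, 1.00000)
Lv1 = (8.00000, 7.33333); divide by 8.00000 → v2 = (1.00000, 0.91667)
Lv2 = (9.66667, 7.50000); divide by 9.66667 → v3 = (1.00000, 0.77586)
Requested entry of v3: 360/464 = 0.7759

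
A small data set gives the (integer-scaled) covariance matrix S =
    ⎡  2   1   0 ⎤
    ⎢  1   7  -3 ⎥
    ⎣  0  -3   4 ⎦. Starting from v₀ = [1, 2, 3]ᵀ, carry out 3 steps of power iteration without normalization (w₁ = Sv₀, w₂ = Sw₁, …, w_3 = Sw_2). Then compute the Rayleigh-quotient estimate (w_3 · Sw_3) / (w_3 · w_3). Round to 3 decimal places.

w1 = Sv₀ = (2·1 + 1·2 + 0·3; 1·1 + 7·2 + (-3)·3; 0·1 + (-3)·2 + 4·3) = (4, 6, 6)
w2 = Sw1 = (2·4 + 1·6 + 0·6; 1·4 + 7·6 + (-3)·6; 0·4 + (-3)·6 + 4·6) = (14, 28, 6)
w3 = Sw2 = (56, 192, -60)
Sw3 = (304, 1580, -816)
w3·Sw3 = 56·304 + 192·1580 + (-60)·(-816) = 369344; w3·w3 = 56·56 + 192·192 + (-60)·(-60) = 43600
λ ≈ 369344/43600 = 8.471

λ ≈ 8.471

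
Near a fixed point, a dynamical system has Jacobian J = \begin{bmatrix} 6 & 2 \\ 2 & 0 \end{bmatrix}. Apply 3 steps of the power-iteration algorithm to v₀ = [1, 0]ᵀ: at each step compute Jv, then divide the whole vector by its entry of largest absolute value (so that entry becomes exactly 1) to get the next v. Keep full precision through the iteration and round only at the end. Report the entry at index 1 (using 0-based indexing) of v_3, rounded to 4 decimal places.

Jv0 = (6.00000, 2.00000); divide by 6.00000 → v1 = (1.00000, 0.33333)
Jv1 = (6.66667, 2.00000); divide by 6.66667 → v2 = (1.00000, 0.30000)
Jv2 = (6.60000, 2.00000); divide by 6.60000 → v3 = (1.00000, 0.30303)
Requested entry of v3: 80/264 = 0.3030

0.3030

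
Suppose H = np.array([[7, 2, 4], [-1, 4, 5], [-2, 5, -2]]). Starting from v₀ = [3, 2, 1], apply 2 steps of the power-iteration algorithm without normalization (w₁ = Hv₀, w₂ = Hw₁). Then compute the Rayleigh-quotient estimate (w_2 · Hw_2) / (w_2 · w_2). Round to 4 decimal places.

w1 = Hv₀ = (29, 10, 2)
w2 = Hw1 = (231, 21, -12)
Hw2 = (1611, -207, -333)
w2·Hw2 = 231·1611 + 21·(-207) + (-12)·(-333) = 371790; w2·w2 = 231·231 + 21·21 + (-12)·(-12) = 53946
λ ≈ 371790/53946 = 6.8919

6.8919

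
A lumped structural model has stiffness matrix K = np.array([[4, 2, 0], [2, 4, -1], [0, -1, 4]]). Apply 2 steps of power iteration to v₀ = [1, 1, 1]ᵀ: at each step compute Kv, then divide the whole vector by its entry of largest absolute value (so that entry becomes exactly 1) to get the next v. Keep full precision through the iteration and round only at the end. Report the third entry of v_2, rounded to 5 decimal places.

Kv0 = (6.000000, 5.000000, 3.000000); divide by 6.000000 → v1 = (1.000000, 0.833333, 0.500000)
Kv1 = (5.666667, 4.833333, 1.166667); divide by 5.666667 → v2 = (1.000000, 0.852941, 0.205882)
Requested entry of v2: 7/34 = 0.20588

0.20588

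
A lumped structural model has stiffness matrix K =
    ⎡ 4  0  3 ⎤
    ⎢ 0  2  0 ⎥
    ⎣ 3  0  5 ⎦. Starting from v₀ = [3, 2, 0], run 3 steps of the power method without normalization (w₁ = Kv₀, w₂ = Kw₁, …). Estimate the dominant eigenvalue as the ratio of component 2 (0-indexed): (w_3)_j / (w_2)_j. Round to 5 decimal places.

λ ≈ 7.77778

w1 = Kv₀ = (4·3 + 0·2 + 3·0; 0·3 + 2·2 + 0·0; 3·3 + 0·2 + 5·0) = (12, 4, 9)
w2 = Kw1 = (4·12 + 0·4 + 3·9; 0·12 + 2·4 + 0·9; 3·12 + 0·4 + 5·9) = (75, 8, 81)
w3 = Kw2 = (543, 16, 630)
Ratio at component: 630 / 81 = 7.77778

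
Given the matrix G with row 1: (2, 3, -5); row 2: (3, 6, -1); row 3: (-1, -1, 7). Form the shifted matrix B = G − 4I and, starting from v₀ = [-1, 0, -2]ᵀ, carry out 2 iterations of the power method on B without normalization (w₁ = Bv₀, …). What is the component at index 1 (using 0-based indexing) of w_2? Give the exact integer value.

B = G − 4I has rows (-2, 3, -5); (3, 2, -1); (-1, -1, 3)
w1 = Bv₀ = ((-2)·(-1) + 3·0 + (-5)·(-2); 3·(-1) + 2·0 + (-1)·(-2); (-1)·(-1) + (-1)·0 + 3·(-2)) = (12, -1, -5)
w2 = Bw1 = ((-2)·12 + 3·(-1) + (-5)·(-5); 3·12 + 2·(-1) + (-1)·(-5); (-1)·12 + (-1)·(-1) + 3·(-5)) = (-2, 39, -26)
Requested component of w2: 39

39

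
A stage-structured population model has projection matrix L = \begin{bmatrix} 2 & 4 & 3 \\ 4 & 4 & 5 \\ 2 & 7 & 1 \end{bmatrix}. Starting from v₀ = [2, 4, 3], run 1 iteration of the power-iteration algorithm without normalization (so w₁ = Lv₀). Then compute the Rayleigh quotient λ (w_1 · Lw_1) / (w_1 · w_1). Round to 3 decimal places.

w1 = Lv₀ = (2·2 + 4·4 + 3·3; 4·2 + 4·4 + 5·3; 2·2 + 7·4 + 1·3) = (29, 39, 35)
Lw1 = (319, 447, 366)
w1·Lw1 = 29·319 + 39·447 + 35·366 = 39494; w1·w1 = 29·29 + 39·39 + 35·35 = 3587
λ ≈ 39494/3587 = 11.010

11.010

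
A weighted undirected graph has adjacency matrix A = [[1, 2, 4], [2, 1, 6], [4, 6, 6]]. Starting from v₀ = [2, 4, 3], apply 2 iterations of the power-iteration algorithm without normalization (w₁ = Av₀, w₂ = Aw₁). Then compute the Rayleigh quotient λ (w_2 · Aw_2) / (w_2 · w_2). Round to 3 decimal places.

w1 = Av₀ = (22, 26, 50)
w2 = Aw1 = (274, 370, 544)
Aw2 = (3190, 4182, 6580)
w2·Aw2 = 274·3190 + 370·4182 + 544·6580 = 6000920; w2·w2 = 274·274 + 370·370 + 544·544 = 507912
λ ≈ 6000920/507912 = 11.815

11.815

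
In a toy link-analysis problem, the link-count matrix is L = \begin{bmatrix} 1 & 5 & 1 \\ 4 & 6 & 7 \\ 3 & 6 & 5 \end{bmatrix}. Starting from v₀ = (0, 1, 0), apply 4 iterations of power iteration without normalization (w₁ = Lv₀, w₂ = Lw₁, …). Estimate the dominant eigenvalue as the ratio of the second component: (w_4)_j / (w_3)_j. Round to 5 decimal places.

λ ≈ 13.77862

w1 = Lv₀ = (1·0 + 5·1 + 1·0; 4·0 + 6·1 + 7·0; 3·0 + 6·1 + 5·0) = (5, 6, 6)
w2 = Lw1 = (1·5 + 5·6 + 1·6; 4·5 + 6·6 + 7·6; 3·5 + 6·6 + 5·6) = (41, 98, 81)
w3 = Lw2 = (612, 1319, 1116)
w4 = Lw3 = (8323, 18174, 15330)
Ratio at component: 18174 / 1319 = 13.77862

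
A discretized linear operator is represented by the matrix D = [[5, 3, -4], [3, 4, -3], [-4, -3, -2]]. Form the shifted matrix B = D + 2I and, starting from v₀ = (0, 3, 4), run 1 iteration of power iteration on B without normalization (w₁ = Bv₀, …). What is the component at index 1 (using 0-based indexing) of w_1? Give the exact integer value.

6

B = D + 2I has rows (7, 3, -4); (3, 6, -3); (-4, -3, 0)
w1 = Bv₀ = (7·0 + 3·3 + (-4)·4; 3·0 + 6·3 + (-3)·4; (-4)·0 + (-3)·3 + 0·4) = (-7, 6, -9)
Requested component of w1: 6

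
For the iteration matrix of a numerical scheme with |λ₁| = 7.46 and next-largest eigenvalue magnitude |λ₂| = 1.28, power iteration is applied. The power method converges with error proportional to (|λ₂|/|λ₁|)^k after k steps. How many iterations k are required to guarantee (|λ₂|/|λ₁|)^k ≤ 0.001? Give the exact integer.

|λ₂/λ₁| = 1.28/7.46 = 0.17158
Need k ≥ ln(0.001) / ln(0.17158) = -6.9078 / -1.7627 ≈ 3.919
Smallest integer k satisfying the bound: 4

4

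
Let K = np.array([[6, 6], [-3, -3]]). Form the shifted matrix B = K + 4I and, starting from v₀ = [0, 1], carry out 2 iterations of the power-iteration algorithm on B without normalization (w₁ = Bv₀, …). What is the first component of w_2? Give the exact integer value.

66

B = K + 4I has rows (10, 6); (-3, 1)
w1 = Bv₀ = (10·0 + 6·1; (-3)·0 + 1·1) = (6, 1)
w2 = Bw1 = (10·6 + 6·1; (-3)·6 + 1·1) = (66, -17)
Requested component of w2: 66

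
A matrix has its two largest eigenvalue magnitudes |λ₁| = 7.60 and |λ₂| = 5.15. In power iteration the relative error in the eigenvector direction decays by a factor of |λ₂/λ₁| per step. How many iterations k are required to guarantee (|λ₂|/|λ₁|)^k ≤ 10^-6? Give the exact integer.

|λ₂/λ₁| = 5.15/7.60 = 0.67763
Need k ≥ ln(10^-6) / ln(0.67763) = -13.8155 / -0.3892 ≈ 35.502
Smallest integer k satisfying the bound: 36

36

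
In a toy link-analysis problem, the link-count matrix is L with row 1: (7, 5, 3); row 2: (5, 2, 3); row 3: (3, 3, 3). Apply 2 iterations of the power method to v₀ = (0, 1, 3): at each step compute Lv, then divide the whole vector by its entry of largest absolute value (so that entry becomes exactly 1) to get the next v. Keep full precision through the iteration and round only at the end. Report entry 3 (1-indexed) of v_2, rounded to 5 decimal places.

0.58730

Lv0 = (14.000000, 11.000000, 12.000000); divide by 14.000000 → v1 = (1.000000, 0.785714, 0.857143)
Lv1 = (13.500000, 9.142857, 7.928571); divide by 13.500000 → v2 = (1.000000, 0.677249, 0.587302)
Requested entry of v2: 111/189 = 0.58730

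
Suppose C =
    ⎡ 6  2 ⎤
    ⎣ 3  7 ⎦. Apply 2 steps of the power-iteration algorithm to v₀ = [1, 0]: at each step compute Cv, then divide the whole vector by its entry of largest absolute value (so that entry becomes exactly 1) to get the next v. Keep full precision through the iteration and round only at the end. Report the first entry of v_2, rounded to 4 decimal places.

Cv0 = (6.00000, 3.00000); divide by 6.00000 → v1 = (1.00000, 0.50000)
Cv1 = (7.00000, 6.50000); divide by 7.00000 → v2 = (1.00000, 0.92857)
Requested entry of v2: 42/42 = 1.0000

1.0000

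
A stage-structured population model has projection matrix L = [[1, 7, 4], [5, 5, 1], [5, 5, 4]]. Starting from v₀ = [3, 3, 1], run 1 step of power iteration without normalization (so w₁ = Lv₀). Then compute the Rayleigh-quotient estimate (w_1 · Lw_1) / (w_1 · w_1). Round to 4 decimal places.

w1 = Lv₀ = (1·3 + 7·3 + 4·1; 5·3 + 5·3 + 1·1; 5·3 + 5·3 + 4·1) = (28, 31, 34)
Lw1 = (381, 329, 431)
w1·Lw1 = 28·381 + 31·329 + 34·431 = 35521; w1·w1 = 28·28 + 31·31 + 34·34 = 2901
λ ≈ 35521/2901 = 12.2444

12.2444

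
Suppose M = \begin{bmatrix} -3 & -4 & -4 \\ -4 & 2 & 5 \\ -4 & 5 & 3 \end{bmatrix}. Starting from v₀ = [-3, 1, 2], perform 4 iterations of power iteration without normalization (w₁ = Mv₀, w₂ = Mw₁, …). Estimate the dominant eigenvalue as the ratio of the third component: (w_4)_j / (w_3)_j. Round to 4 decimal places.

9.4827

w1 = Mv₀ = ((-3)·(-3) + (-4)·1 + (-4)·2; (-4)·(-3) + 2·1 + 5·2; (-4)·(-3) + 5·1 + 3·2) = (-3, 24, 23)
w2 = Mw1 = ((-3)·(-3) + (-4)·24 + (-4)·23; (-4)·(-3) + 2·24 + 5·23; (-4)·(-3) + 5·24 + 3·23) = (-179, 175, 201)
w3 = Mw2 = (-967, 2071, 2194)
w4 = Mw3 = (-14159, 18980, 20805)
Ratio at component: 20805 / 2194 = 9.4827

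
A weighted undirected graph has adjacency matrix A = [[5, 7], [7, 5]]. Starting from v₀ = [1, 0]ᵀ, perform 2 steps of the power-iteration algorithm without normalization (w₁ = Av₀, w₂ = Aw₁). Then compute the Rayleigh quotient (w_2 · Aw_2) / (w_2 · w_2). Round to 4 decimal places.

11.9892

w1 = Av₀ = (5·1 + 7·0; 7·1 + 5·0) = (5, 7)
w2 = Aw1 = (5·5 + 7·7; 7·5 + 5·7) = (74, 70)
Aw2 = (860, 868)
w2·Aw2 = 74·860 + 70·868 = 124400; w2·w2 = 74·74 + 70·70 = 10376
λ ≈ 124400/10376 = 11.9892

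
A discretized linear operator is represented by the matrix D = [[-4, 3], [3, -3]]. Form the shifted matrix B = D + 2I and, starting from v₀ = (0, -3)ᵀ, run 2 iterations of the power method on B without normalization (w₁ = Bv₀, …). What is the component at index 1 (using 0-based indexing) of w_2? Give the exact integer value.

B = D + 2I has rows (-2, 3); (3, -1)
w1 = Bv₀ = (-9, 3)
w2 = Bw1 = (27, -30)
Requested component of w2: -30

-30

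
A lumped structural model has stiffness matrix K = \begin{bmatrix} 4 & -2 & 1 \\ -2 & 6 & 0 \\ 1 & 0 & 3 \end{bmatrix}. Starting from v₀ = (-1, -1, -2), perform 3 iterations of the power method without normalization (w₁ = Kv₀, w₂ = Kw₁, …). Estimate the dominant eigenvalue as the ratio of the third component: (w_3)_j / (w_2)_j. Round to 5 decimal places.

w1 = Kv₀ = (-4, -4, -7)
w2 = Kw1 = (-15, -16, -25)
w3 = Kw2 = (-53, -66, -90)
Ratio at component: -90 / -25 = 3.60000

3.60000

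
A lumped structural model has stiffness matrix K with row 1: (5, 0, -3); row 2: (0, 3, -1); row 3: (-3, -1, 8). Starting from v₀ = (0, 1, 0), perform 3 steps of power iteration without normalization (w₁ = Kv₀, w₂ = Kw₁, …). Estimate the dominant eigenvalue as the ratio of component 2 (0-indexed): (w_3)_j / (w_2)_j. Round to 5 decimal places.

λ ≈ 9.72727

w1 = Kv₀ = (0, 3, -1)
w2 = Kw1 = (3, 10, -11)
w3 = Kw2 = (48, 41, -107)
Ratio at component: -107 / -11 = 9.72727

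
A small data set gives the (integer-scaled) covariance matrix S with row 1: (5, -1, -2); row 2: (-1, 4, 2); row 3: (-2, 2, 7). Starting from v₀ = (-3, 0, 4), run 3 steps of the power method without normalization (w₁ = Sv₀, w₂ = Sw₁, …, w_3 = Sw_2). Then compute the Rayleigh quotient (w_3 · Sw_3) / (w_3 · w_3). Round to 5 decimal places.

9.19023

w1 = Sv₀ = (5·(-3) + (-1)·0 + (-2)·4; (-1)·(-3) + 4·0 + 2·4; (-2)·(-3) + 2·0 + 7·4) = (-23, 11, 34)
w2 = Sw1 = (5·(-23) + (-1)·11 + (-2)·34; (-1)·(-23) + 4·11 + 2·34; (-2)·(-23) + 2·11 + 7·34) = (-194, 135, 306)
w3 = Sw2 = (-1717, 1346, 2800)
Sw3 = (-15531, 12701, 25726)
w3·Sw3 = (-1717)·(-15531) + 1346·12701 + 2800·25726 = 115795073; w3·w3 = (-1717)·(-1717) + 1346·1346 + 2800·2800 = 12599805
λ ≈ 115795073/12599805 = 9.19023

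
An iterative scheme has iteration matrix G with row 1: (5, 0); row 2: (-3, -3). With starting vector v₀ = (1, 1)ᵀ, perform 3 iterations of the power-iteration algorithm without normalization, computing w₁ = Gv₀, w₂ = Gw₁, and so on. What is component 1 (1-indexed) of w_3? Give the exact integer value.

125

w1 = Gv₀ = (5, -6)
w2 = Gw1 = (25, 3)
w3 = Gw2 = (125, -84)
The requested component of w3 is 125.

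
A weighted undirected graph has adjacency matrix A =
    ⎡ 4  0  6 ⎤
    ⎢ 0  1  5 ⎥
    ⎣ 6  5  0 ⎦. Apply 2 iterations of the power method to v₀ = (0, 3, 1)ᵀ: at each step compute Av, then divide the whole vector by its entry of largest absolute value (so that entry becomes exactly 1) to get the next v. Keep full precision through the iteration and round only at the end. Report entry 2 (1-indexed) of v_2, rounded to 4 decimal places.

Av0 = (6.00000, 8.00000, 15.00000); divide by 15.00000 → v1 = (0.40000, 0.53333, 1.00000)
Av1 = (7.60000, 5.53333, 5.06667); divide by 7.60000 → v2 = (1.00000, 0.72807, 0.66667)
Requested entry of v2: 83/114 = 0.7281

0.7281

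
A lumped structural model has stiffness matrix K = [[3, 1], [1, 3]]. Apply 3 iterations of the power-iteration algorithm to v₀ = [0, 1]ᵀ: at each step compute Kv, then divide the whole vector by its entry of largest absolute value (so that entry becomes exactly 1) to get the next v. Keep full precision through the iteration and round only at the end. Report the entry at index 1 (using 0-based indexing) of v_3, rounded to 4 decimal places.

1.0000

Kv0 = (1.00000, 3.00000); divide by 3.00000 → v1 = (0.33333, 1.00000)
Kv1 = (2.00000, 3.33333); divide by 3.33333 → v2 = (0.60000, 1.00000)
Kv2 = (2.80000, 3.60000); divide by 3.60000 → v3 = (0.77778, 1.00000)
Requested entry of v3: 36/36 = 1.0000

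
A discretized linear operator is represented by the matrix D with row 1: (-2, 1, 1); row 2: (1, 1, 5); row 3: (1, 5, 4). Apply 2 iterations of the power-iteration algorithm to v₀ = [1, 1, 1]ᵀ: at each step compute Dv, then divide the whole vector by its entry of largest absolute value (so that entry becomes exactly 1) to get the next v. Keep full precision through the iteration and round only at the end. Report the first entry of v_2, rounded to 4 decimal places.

Dv0 = (0.00000, 7.00000, 10.00000); divide by 10.00000 → v1 = (0.00000, 0.70000, 1.00000)
Dv1 = (1.70000, 5.70000, 7.50000); divide by 7.50000 → v2 = (0.22667, 0.76000, 1.00000)
Requested entry of v2: 17/75 = 0.2267

0.2267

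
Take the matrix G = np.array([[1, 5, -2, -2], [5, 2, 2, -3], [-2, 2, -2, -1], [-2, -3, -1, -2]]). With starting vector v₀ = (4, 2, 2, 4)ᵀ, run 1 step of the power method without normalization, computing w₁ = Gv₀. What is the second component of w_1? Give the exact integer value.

16

w1 = Gv₀ = (1·4 + 5·2 + (-2)·2 + (-2)·4; 5·4 + 2·2 + 2·2 + (-3)·4; (-2)·4 + 2·2 + (-2)·2 + (-1)·4; (-2)·4 + (-3)·2 + (-1)·2 + (-2)·4) = (2, 16, -12, -24)
The requested component of w1 is 16.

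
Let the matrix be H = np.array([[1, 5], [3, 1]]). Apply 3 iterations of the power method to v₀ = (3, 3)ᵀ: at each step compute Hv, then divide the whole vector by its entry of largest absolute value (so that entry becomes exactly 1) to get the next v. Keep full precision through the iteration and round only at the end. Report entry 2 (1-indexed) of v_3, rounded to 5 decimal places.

0.73529

Hv0 = (18.000000, 12.000000); divide by 18.000000 → v1 = (1.000000, 0.666667)
Hv1 = (4.333333, 3.666667); divide by 4.333333 → v2 = (1.000000, 0.846154)
Hv2 = (5.230769, 3.846154); divide by 5.230769 → v3 = (1.000000, 0.735294)
Requested entry of v3: 300/408 = 0.73529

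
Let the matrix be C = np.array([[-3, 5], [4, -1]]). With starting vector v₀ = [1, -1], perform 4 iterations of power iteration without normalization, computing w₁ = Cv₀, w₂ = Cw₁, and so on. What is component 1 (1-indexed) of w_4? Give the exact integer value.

w1 = Cv₀ = ((-3)·1 + 5·(-1); 4·1 + (-1)·(-1)) = (-8, 5)
w2 = Cw1 = ((-3)·(-8) + 5·5; 4·(-8) + (-1)·5) = (49, -37)
w3 = Cw2 = (-332, 233)
w4 = Cw3 = (2161, -1561)
The requested component of w4 is 2161.

2161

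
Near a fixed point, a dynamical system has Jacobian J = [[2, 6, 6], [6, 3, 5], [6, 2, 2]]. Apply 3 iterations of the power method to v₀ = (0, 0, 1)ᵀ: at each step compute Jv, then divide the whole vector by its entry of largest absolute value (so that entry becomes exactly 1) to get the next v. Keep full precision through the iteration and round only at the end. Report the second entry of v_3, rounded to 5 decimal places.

Jv0 = (6.000000, 5.000000, 2.000000); divide by 6.000000 → v1 = (1.000000, 0.833333, 0.333333)
Jv1 = (9.000000, 10.166667, 8.333333); divide by 10.166667 → v2 = (0.885246, 1.000000, 0.819672)
Jv2 = (12.688525, 12.409836, 8.950820); divide by 12.688525 → v3 = (1.000000, 0.978036, 0.705426)
Requested entry of v3: 757/774 = 0.97804

0.97804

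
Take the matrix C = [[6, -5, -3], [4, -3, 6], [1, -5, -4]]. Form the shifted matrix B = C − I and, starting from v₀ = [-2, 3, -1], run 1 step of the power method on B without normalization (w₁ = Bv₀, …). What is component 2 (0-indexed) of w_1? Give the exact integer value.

B = C − I has rows (5, -5, -3); (4, -4, 6); (1, -5, -5)
w1 = Bv₀ = (5·(-2) + (-5)·3 + (-3)·(-1); 4·(-2) + (-4)·3 + 6·(-1); 1·(-2) + (-5)·3 + (-5)·(-1)) = (-22, -26, -12)
Requested component of w1: -12

-12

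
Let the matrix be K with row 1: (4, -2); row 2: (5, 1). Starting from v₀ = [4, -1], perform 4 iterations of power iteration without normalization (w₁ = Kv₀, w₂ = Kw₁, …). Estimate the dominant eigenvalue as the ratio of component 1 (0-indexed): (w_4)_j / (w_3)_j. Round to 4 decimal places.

w1 = Kv₀ = (18, 19)
w2 = Kw1 = (34, 109)
w3 = Kw2 = (-82, 279)
w4 = Kw3 = (-886, -131)
Ratio at component: -131 / 279 = -0.4695

λ ≈ -0.4695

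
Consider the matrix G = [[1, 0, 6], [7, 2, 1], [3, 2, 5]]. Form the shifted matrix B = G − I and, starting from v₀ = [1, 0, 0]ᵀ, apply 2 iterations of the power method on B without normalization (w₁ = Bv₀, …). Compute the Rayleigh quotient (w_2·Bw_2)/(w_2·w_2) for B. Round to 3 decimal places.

B = G − I has rows (0, 0, 6); (7, 1, 1); (3, 2, 4)
w1 = Bv₀ = (0·1 + 0·0 + 6·0; 7·1 + 1·0 + 1·0; 3·1 + 2·0 + 4·0) = (0, 7, 3)
w2 = Bw1 = (0·0 + 0·7 + 6·3; 7·0 + 1·7 + 1·3; 3·0 + 2·7 + 4·3) = (18, 10, 26)
Bw2 = (156, 162, 178)
w2·Bw2 = 9056; w2·w2 = 1100; μ ≈ 9056/1100 = 8.233

μ ≈ 8.233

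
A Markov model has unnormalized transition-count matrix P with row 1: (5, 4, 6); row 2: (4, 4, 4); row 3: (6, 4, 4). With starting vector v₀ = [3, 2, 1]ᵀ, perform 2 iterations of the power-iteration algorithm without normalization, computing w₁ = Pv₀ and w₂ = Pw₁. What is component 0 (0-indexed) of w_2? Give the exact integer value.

421

w1 = Pv₀ = (29, 24, 30)
w2 = Pw1 = (421, 332, 390)
The requested component of w2 is 421.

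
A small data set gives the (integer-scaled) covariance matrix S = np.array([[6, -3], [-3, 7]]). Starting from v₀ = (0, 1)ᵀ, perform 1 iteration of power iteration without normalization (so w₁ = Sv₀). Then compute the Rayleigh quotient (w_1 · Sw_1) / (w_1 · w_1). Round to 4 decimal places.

w1 = Sv₀ = (6·0 + (-3)·1; (-3)·0 + 7·1) = (-3, 7)
Sw1 = (-39, 58)
w1·Sw1 = (-3)·(-39) + 7·58 = 523; w1·w1 = (-3)·(-3) + 7·7 = 58
λ ≈ 523/58 = 9.0172

9.0172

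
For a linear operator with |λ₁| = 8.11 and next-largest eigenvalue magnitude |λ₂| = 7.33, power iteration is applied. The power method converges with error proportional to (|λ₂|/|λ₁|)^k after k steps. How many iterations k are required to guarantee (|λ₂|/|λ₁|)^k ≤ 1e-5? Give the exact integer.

114

|λ₂/λ₁| = 7.33/8.11 = 0.90382
Need k ≥ ln(1e-5) / ln(0.90382) = -11.5129 / -0.1011 ≈ 113.851
Smallest integer k satisfying the bound: 114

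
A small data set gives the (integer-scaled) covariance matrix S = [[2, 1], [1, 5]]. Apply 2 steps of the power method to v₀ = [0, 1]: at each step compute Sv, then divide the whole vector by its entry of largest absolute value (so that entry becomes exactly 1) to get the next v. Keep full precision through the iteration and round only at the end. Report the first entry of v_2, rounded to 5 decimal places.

0.26923

Sv0 = (1.000000, 5.000000); divide by 5.000000 → v1 = (0.200000, 1.000000)
Sv1 = (1.400000, 5.200000); divide by 5.200000 → v2 = (0.269231, 1.000000)
Requested entry of v2: 7/26 = 0.26923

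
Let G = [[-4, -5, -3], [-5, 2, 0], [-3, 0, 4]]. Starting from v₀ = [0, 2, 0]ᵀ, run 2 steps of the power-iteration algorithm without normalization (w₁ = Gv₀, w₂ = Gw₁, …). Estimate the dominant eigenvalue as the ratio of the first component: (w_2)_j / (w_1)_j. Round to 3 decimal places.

λ ≈ -2.000

w1 = Gv₀ = ((-4)·0 + (-5)·2 + (-3)·0; (-5)·0 + 2·2 + 0·0; (-3)·0 + 0·2 + 4·0) = (-10, 4, 0)
w2 = Gw1 = ((-4)·(-10) + (-5)·4 + (-3)·0; (-5)·(-10) + 2·4 + 0·0; (-3)·(-10) + 0·4 + 4·0) = (20, 58, 30)
Ratio at component: 20 / -10 = -2.000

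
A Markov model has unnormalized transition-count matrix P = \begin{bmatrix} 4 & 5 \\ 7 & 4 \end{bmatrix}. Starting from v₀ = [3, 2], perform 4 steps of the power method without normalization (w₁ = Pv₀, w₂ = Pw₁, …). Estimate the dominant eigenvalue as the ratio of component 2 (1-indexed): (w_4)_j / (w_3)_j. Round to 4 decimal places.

w1 = Pv₀ = (22, 29)
w2 = Pw1 = (233, 270)
w3 = Pw2 = (2282, 2711)
w4 = Pw3 = (22683, 26818)
Ratio at component: 26818 / 2711 = 9.8923

λ ≈ 9.8923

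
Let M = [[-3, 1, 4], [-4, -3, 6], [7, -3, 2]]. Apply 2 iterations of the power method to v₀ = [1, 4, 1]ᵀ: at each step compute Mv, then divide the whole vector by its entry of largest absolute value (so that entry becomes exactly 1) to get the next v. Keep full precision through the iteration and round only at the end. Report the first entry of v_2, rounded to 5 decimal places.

-0.62712

Mv0 = (5.000000, -10.000000, -3.000000); divide by -10.000000 → v1 = (-0.500000, 1.000000, 0.300000)
Mv1 = (3.700000, 0.800000, -5.900000); divide by -5.900000 → v2 = (-0.627119, -0.135593, 1.000000)
Requested entry of v2: -37/59 = -0.62712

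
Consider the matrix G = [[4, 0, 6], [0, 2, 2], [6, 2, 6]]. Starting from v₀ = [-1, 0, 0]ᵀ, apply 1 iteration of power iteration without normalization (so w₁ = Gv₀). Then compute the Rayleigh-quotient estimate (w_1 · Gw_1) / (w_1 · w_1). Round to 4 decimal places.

λ ≈ 10.9231

w1 = Gv₀ = (4·(-1) + 0·0 + 6·0; 0·(-1) + 2·0 + 2·0; 6·(-1) + 2·0 + 6·0) = (-4, 0, -6)
Gw1 = (-52, -12, -60)
w1·Gw1 = (-4)·(-52) + 0·(-12) + (-6)·(-60) = 568; w1·w1 = (-4)·(-4) + 0·0 + (-6)·(-6) = 52
λ ≈ 568/52 = 10.9231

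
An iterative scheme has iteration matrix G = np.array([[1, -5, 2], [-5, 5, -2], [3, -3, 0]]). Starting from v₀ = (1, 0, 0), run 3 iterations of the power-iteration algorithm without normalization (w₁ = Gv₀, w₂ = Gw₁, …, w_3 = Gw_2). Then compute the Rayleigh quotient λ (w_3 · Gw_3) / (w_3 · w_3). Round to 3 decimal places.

λ ≈ 9.560

w1 = Gv₀ = (1·1 + (-5)·0 + 2·0; (-5)·1 + 5·0 + (-2)·0; 3·1 + (-3)·0 + 0·0) = (1, -5, 3)
w2 = Gw1 = (1·1 + (-5)·(-5) + 2·3; (-5)·1 + 5·(-5) + (-2)·3; 3·1 + (-3)·(-5) + 0·3) = (32, -36, 18)
w3 = Gw2 = (248, -376, 204)
Gw3 = (2536, -3528, 1872)
w3·Gw3 = 248·2536 + (-376)·(-3528) + 204·1872 = 2337344; w3·w3 = 248·248 + (-376)·(-376) + 204·204 = 244496
λ ≈ 2337344/244496 = 9.560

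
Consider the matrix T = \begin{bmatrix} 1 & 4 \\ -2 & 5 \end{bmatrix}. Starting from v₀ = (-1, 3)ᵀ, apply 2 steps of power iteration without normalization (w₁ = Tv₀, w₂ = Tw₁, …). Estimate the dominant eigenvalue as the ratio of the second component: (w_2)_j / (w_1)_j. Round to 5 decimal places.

w1 = Tv₀ = (1·(-1) + 4·3; (-2)·(-1) + 5·3) = (11, 17)
w2 = Tw1 = (1·11 + 4·17; (-2)·11 + 5·17) = (79, 63)
Ratio at component: 63 / 17 = 3.70588

3.70588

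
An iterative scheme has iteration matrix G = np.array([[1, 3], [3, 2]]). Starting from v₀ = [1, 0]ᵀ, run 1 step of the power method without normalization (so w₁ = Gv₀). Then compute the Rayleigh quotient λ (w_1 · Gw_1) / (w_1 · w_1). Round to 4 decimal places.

3.7000

w1 = Gv₀ = (1, 3)
Gw1 = (10, 9)
w1·Gw1 = 1·10 + 3·9 = 37; w1·w1 = 1·1 + 3·3 = 10
λ ≈ 37/10 = 3.7000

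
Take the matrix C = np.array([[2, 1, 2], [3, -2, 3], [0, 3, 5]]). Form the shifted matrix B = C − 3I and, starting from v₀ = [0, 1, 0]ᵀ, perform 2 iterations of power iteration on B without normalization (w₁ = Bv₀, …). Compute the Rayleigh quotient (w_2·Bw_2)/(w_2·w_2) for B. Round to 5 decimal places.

B = C − 3I has rows (-1, 1, 2); (3, -5, 3); (0, 3, 2)
w1 = Bv₀ = (1, -5, 3)
w2 = Bw1 = (0, 37, -9)
Bw2 = (19, -212, 93)
w2·Bw2 = -8681; w2·w2 = 1450; μ ≈ -8681/1450 = -5.98690

-5.98690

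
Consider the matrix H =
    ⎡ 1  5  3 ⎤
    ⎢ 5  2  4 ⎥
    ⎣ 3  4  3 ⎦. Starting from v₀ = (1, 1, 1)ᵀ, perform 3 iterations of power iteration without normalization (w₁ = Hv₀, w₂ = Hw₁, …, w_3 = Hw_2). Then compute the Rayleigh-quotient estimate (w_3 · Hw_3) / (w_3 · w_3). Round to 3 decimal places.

λ ≈ 10.049

w1 = Hv₀ = (9, 11, 10)
w2 = Hw1 = (94, 107, 101)
w3 = Hw2 = (932, 1088, 1013)
Hw3 = (9411, 10888, 10187)
w3·Hw3 = 932·9411 + 1088·10888 + 1013·10187 = 30936627; w3·w3 = 932·932 + 1088·1088 + 1013·1013 = 3078537
λ ≈ 30936627/3078537 = 10.049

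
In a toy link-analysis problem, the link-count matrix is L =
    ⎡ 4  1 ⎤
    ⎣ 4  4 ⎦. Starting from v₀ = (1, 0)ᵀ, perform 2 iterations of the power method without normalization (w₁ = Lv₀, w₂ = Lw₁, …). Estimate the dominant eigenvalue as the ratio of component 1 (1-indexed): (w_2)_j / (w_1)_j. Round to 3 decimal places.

w1 = Lv₀ = (4·1 + 1·0; 4·1 + 4·0) = (4, 4)
w2 = Lw1 = (4·4 + 1·4; 4·4 + 4·4) = (20, 32)
Ratio at component: 20 / 4 = 5.000

5.000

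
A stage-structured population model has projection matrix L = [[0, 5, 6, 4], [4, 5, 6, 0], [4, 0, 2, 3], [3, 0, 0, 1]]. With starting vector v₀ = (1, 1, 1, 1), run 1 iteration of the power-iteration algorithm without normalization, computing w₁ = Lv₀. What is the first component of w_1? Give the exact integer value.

15

w1 = Lv₀ = (0·1 + 5·1 + 6·1 + 4·1; 4·1 + 5·1 + 6·1 + 0·1; 4·1 + 0·1 + 2·1 + 3·1; 3·1 + 0·1 + 0·1 + 1·1) = (15, 15, 9, 4)
The requested component of w1 is 15.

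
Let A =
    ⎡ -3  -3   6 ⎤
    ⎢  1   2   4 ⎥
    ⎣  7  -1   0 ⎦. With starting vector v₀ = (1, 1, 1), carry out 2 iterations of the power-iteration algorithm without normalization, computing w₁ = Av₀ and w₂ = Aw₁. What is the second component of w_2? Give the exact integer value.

38

w1 = Av₀ = (0, 7, 6)
w2 = Aw1 = (15, 38, -7)
The requested component of w2 is 38.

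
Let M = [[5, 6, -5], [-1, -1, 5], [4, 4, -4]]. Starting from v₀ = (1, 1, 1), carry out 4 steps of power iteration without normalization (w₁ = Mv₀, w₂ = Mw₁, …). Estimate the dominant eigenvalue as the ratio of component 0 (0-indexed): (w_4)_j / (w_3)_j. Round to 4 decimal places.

λ ≈ 4.8679

w1 = Mv₀ = (5·1 + 6·1 + (-5)·1; (-1)·1 + (-1)·1 + 5·1; 4·1 + 4·1 + (-4)·1) = (6, 3, 4)
w2 = Mw1 = (5·6 + 6·3 + (-5)·4; (-1)·6 + (-1)·3 + 5·4; 4·6 + 4·3 + (-4)·4) = (28, 11, 20)
w3 = Mw2 = (106, 61, 76)
w4 = Mw3 = (516, 213, 364)
Ratio at component: 516 / 106 = 4.8679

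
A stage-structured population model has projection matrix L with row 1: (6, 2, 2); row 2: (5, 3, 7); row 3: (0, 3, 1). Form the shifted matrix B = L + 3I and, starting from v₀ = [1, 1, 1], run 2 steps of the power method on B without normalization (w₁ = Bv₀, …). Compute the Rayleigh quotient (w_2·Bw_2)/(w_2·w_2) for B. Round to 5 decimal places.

μ ≈ 12.42651

B = L + 3I has rows (9, 2, 2); (5, 6, 7); (0, 3, 4)
w1 = Bv₀ = (9·1 + 2·1 + 2·1; 5·1 + 6·1 + 7·1; 0·1 + 3·1 + 4·1) = (13, 18, 7)
w2 = Bw1 = (9·13 + 2·18 + 2·7; 5·13 + 6·18 + 7·7; 0·13 + 3·18 + 4·7) = (167, 222, 82)
Bw2 = (2111, 2741, 994)
w2·Bw2 = 1042547; w2·w2 = 83897; μ ≈ 1042547/83897 = 12.42651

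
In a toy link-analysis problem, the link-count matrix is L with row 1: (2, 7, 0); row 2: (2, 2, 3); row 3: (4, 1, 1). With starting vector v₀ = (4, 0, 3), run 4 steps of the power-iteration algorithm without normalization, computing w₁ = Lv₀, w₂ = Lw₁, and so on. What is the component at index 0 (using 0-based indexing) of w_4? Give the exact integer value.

6854

w1 = Lv₀ = (8, 17, 19)
w2 = Lw1 = (135, 107, 68)
w3 = Lw2 = (1019, 688, 715)
w4 = Lw3 = (6854, 5559, 5479)
The requested component of w4 is 6854.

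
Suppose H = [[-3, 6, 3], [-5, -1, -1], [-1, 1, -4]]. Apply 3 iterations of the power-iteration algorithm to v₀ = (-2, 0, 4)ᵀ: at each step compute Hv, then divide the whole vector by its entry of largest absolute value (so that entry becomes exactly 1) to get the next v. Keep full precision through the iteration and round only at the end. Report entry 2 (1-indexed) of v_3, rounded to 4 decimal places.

Hv0 = (18.00000, 6.00000, -14.00000); divide by 18.00000 → v1 = (1.00000, 0.33333, -0.77778)
Hv1 = (-3.33333, -4.55556, 2.44444); divide by -4.55556 → v2 = (0.73171, 1.00000, -0.53659)
Hv2 = (2.19512, -4.12195, 2.41463); divide by -4.12195 → v3 = (-0.53254, 1.00000, -0.58580)
Requested entry of v3: 338/338 = 1.0000

1.0000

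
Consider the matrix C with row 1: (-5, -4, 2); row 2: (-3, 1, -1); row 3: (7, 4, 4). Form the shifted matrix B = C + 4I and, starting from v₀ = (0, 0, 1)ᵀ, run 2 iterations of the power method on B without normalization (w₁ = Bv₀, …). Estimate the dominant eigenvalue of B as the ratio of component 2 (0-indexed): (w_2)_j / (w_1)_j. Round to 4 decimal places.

μ ≈ 9.2500

B = C + 4I has rows (-1, -4, 2); (-3, 5, -1); (7, 4, 8)
w1 = Bv₀ = (2, -1, 8)
w2 = Bw1 = (18, -19, 74)
Ratio: 74/8 = 9.2500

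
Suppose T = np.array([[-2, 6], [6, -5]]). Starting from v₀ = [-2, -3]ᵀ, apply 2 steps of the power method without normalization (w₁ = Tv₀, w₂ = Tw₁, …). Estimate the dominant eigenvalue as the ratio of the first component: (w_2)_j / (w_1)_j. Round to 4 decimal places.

w1 = Tv₀ = (-14, 3)
w2 = Tw1 = (46, -99)
Ratio at component: 46 / -14 = -3.2857

λ ≈ -3.2857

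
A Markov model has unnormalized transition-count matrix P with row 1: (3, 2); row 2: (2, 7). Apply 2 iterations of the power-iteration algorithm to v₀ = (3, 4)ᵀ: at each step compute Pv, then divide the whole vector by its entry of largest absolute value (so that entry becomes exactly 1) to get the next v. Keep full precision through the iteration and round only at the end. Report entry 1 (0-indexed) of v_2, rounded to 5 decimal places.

1.00000

Pv0 = (17.000000, 34.000000); divide by 34.000000 → v1 = (0.500000, 1.000000)
Pv1 = (3.500000, 8.000000); divide by 8.000000 → v2 = (0.437500, 1.000000)
Requested entry of v2: 272/272 = 1.00000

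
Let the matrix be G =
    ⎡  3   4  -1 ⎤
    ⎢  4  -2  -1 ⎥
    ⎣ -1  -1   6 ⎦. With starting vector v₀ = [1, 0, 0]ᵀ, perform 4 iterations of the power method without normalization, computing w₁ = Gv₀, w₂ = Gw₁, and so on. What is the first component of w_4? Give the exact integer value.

w1 = Gv₀ = (3·1 + 4·0 + (-1)·0; 4·1 + (-2)·0 + (-1)·0; (-1)·1 + (-1)·0 + 6·0) = (3, 4, -1)
w2 = Gw1 = (3·3 + 4·4 + (-1)·(-1); 4·3 + (-2)·4 + (-1)·(-1); (-1)·3 + (-1)·4 + 6·(-1)) = (26, 5, -13)
w3 = Gw2 = (111, 107, -109)
w4 = Gw3 = (870, 339, -872)
The requested component of w4 is 870.

870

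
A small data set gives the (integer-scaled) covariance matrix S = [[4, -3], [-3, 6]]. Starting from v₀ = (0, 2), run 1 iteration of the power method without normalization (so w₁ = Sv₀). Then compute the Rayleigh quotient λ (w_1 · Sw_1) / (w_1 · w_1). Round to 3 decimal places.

w1 = Sv₀ = (4·0 + (-3)·2; (-3)·0 + 6·2) = (-6, 12)
Sw1 = (-60, 90)
w1·Sw1 = (-6)·(-60) + 12·90 = 1440; w1·w1 = (-6)·(-6) + 12·12 = 180
λ ≈ 1440/180 = 8.000

λ ≈ 8.000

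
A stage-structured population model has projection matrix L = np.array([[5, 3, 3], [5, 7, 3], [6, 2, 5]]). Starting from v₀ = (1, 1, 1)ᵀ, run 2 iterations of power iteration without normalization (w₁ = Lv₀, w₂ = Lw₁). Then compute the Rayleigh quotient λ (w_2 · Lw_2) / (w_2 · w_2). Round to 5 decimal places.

λ ≈ 12.80378

w1 = Lv₀ = (5·1 + 3·1 + 3·1; 5·1 + 7·1 + 3·1; 6·1 + 2·1 + 5·1) = (11, 15, 13)
w2 = Lw1 = (5·11 + 3·15 + 3·13; 5·11 + 7·15 + 3·13; 6·11 + 2·15 + 5·13) = (139, 199, 161)
Lw2 = (1775, 2571, 2037)
w2·Lw2 = 139·1775 + 199·2571 + 161·2037 = 1086311; w2·w2 = 139·139 + 199·199 + 161·161 = 84843
λ ≈ 1086311/84843 = 12.80378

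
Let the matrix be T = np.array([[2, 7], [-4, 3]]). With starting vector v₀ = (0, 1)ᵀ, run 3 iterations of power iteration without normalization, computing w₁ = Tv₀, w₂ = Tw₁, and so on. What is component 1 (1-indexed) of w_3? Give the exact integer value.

-63

w1 = Tv₀ = (7, 3)
w2 = Tw1 = (35, -19)
w3 = Tw2 = (-63, -197)
The requested component of w3 is -63.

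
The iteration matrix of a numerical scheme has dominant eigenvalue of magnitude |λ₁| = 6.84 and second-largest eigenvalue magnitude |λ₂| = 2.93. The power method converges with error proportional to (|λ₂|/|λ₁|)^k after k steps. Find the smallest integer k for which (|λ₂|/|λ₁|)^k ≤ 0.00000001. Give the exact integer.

|λ₂/λ₁| = 2.93/6.84 = 0.42836
Need k ≥ ln(0.00000001) / ln(0.42836) = -18.4207 / -0.8478 ≈ 21.728
Smallest integer k satisfying the bound: 22

22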